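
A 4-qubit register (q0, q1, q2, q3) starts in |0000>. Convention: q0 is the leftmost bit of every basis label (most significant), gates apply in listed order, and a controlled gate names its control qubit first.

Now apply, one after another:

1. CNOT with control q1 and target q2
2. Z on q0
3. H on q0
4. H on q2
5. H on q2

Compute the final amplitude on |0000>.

The amplitude on |0000> is sqrt(2)/2. Key observation: the block from step 4 through step 5 cancels to the identity and can be dropped.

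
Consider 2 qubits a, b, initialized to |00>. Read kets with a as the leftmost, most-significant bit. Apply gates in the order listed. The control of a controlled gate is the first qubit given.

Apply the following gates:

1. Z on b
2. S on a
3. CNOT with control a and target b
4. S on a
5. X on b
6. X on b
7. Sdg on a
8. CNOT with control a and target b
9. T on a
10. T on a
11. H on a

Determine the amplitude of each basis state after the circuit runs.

The resulting statevector has amplitude sqrt(2)/2 on |00>, 0 on |01>, sqrt(2)/2 on |10>, 0 on |11>. Key observation: steps 3-8 multiply out to the identity, so the circuit reduces to the remaining gates.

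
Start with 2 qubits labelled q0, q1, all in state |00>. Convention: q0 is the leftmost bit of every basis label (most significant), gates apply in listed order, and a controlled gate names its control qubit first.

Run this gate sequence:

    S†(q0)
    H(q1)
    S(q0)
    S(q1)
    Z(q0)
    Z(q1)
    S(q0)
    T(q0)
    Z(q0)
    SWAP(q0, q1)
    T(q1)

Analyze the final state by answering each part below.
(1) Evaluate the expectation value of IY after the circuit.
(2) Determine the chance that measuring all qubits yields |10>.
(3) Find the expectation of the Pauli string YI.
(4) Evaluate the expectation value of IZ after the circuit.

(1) The expectation value of IY is 0.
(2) The probability of measuring |10> is 1/2.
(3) The observable YI averages to -1.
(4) The observable IZ averages to 1.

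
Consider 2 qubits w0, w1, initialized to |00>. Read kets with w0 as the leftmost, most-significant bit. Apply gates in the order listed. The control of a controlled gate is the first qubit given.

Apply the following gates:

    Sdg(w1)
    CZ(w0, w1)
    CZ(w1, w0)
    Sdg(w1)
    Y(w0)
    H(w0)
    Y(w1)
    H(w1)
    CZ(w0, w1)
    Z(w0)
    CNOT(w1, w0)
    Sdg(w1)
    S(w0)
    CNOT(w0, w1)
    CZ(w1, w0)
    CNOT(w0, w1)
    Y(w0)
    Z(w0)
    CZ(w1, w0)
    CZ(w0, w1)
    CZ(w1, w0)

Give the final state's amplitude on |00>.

The final state's coefficient on |00> equals 1/2.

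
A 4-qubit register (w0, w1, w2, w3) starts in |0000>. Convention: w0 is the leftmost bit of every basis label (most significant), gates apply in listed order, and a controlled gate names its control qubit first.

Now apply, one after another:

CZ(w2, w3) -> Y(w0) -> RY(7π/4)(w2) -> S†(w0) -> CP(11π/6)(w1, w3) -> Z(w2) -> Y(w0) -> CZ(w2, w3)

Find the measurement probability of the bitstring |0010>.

A full measurement returns |0010> with probability 1/2 - sqrt(2)/4.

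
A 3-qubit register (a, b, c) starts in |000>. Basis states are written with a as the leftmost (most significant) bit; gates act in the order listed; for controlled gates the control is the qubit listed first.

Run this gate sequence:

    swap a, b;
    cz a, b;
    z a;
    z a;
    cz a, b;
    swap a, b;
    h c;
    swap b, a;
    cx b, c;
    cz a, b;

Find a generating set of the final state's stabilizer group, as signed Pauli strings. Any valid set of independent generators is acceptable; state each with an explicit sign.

The stabilizer group can be generated by +IIX, +ZII, +IZI, among other valid generating sets. Key observation: steps 1-6 multiply out to the identity, so the circuit reduces to the remaining gates.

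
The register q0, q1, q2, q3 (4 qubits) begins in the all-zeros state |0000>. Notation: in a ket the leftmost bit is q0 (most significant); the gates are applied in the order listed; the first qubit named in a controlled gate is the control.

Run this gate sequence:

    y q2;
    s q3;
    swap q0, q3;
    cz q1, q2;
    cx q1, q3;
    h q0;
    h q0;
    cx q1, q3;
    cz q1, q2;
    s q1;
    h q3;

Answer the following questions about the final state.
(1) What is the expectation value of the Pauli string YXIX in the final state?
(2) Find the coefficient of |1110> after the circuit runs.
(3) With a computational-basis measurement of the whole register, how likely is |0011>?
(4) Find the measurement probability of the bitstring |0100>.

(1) The expectation value of YXIX is 0. Key observation: the block from step 4 through step 9 cancels to the identity and can be dropped.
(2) |1110> carries amplitude 0 in the final state.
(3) A full measurement returns |0011> with probability 1/2.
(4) A full measurement returns |0100> with probability 0.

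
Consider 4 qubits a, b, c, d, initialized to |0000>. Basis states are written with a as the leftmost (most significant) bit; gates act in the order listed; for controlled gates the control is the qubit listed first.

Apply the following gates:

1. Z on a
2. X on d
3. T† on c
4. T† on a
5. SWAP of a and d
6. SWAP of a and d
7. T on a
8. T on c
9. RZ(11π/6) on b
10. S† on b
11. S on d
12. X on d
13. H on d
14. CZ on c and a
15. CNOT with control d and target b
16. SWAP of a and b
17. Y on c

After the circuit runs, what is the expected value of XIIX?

The expectation value of XIIX is 1.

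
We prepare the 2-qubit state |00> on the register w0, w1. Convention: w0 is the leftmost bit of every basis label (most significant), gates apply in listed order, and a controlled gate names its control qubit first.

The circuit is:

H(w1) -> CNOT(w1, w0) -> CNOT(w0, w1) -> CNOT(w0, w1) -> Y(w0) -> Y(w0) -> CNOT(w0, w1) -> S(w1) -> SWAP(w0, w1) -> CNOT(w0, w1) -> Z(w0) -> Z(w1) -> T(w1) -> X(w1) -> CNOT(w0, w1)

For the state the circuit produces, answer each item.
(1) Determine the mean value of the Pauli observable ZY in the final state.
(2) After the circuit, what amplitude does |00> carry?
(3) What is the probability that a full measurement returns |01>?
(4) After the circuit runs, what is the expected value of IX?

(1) The expectation value of ZY is sqrt(2)/2. Key observation: the block from step 4 through step 7 cancels to the identity and can be dropped.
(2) The amplitude on |00> is -sqrt(2)*exp(I*pi/4)/2.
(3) A full measurement returns |01> with probability 1/2.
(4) In the final state, IX has expectation -sqrt(2)/2.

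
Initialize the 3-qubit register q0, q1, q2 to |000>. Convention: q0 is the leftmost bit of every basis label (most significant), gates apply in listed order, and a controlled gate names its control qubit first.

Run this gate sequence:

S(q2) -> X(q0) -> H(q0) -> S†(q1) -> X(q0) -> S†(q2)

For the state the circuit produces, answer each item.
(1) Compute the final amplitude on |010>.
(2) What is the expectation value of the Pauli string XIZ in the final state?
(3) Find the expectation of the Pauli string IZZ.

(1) The final state's coefficient on |010> equals 0.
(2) In the final state, XIZ has expectation -1.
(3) In the final state, IZZ has expectation 1.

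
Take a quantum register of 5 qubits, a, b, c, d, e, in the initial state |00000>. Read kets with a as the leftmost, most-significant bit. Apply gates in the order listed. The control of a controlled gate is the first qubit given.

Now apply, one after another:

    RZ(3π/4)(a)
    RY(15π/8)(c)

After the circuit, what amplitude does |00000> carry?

|00000> carries amplitude exp(5*I*pi/8)*cos(pi/16) in the final state.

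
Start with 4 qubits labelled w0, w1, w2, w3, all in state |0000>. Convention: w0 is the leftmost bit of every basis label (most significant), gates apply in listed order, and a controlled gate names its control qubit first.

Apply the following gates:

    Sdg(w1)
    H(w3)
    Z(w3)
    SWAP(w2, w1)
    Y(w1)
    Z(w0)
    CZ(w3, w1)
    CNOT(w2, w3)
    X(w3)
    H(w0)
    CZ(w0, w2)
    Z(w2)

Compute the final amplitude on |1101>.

|1101> carries amplitude I/2 in the final state.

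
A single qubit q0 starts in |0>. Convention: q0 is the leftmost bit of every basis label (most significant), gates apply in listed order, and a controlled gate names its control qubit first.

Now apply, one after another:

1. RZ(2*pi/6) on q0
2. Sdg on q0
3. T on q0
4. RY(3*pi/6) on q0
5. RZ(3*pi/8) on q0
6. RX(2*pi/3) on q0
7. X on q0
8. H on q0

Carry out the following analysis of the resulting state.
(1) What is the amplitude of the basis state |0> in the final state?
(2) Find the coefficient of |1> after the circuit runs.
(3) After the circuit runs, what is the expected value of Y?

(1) |0> carries amplitude -sqrt(3)*exp(25*I*pi/48)/4 - exp(31*I*pi/48)/4 - sqrt(3)*exp(7*I*pi/48)/4 + exp(I*pi/48)/4 in the final state.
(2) |1> carries amplitude -sqrt(3)*exp(7*I*pi/48)/4 + exp(I*pi/48)/4 + exp(31*I*pi/48)/4 + sqrt(3)*exp(25*I*pi/48)/4 in the final state.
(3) In the final state, Y has expectation (exp(I*pi/4) + I)*exp(5*I*pi/8)/4.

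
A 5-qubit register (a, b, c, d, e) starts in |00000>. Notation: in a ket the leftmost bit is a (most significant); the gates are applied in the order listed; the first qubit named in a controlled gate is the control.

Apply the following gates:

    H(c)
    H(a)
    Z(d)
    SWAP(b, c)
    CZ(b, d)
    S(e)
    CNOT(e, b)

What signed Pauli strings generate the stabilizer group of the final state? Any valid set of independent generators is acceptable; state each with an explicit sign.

The final state is stabilized by the group generated by +XIIII, +IXIII, +IIZII, +IIIZI, +IIIIZ; other independent generating sets are equally valid.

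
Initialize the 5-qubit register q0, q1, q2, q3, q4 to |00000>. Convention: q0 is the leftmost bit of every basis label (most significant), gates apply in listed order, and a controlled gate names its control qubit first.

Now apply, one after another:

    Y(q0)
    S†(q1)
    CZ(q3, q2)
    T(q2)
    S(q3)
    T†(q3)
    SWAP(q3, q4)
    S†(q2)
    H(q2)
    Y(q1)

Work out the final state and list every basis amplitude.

The final amplitudes are -sqrt(2)/2 on |11000>, -sqrt(2)/2 on |11100>, and 0 on every other basis state.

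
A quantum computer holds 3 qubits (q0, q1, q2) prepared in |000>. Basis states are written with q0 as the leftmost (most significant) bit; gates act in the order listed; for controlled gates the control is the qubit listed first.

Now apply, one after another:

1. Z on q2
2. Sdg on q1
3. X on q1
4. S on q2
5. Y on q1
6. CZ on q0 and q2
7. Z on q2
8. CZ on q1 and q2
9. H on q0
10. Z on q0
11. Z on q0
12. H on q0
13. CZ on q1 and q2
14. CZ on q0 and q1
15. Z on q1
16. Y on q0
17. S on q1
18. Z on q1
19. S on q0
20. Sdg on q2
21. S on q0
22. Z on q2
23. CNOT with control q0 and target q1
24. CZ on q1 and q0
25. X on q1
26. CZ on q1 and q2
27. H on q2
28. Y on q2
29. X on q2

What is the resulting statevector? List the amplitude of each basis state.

The final amplitudes are sqrt(2)*I/2 on |100>, -sqrt(2)*I/2 on |101>, and 0 on every other basis state.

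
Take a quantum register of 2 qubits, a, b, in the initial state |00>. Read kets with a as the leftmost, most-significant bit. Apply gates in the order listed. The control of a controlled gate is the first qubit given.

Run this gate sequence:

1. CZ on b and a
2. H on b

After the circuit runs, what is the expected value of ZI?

In the final state, ZI has expectation 1.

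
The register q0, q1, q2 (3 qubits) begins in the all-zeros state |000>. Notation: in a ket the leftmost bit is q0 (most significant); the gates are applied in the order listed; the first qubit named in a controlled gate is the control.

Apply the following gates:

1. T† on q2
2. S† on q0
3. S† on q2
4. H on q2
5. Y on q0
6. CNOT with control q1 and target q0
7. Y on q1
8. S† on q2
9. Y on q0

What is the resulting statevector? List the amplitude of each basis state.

The resulting statevector has amplitude sqrt(2)*I/2 on |010>, sqrt(2)/2 on |011>, and 0 on every other basis state.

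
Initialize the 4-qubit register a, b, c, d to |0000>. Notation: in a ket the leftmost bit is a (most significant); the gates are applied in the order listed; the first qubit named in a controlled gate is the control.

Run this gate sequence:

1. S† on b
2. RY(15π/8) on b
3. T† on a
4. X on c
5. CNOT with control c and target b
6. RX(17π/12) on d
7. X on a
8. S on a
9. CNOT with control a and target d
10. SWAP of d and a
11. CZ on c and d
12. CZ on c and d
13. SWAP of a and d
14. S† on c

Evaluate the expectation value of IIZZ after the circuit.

In the final state, IIZZ has expectation -sqrt(3)*sqrt(1/2 - sqrt(2)/4)*sqrt(sqrt(2)/4 + 1/2)*cos(pi/16)**2 - sqrt(3)*sqrt(1/2 - sqrt(2)/4)*sqrt(sqrt(2)/4 + 1/2)*sin(pi/16)**2 + sqrt(2)*sin(pi/16)**2/4 + sqrt(2)*cos(pi/16)**2/4. Key observation: gates 11-12 undo each other exactly, leaving only the rest of the circuit to track.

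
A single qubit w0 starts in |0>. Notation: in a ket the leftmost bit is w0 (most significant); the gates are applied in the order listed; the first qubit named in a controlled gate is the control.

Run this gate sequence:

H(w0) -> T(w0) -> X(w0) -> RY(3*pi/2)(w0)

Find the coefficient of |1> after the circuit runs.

The final state's coefficient on |1> equals -1/2 + exp(I*pi/4)/2.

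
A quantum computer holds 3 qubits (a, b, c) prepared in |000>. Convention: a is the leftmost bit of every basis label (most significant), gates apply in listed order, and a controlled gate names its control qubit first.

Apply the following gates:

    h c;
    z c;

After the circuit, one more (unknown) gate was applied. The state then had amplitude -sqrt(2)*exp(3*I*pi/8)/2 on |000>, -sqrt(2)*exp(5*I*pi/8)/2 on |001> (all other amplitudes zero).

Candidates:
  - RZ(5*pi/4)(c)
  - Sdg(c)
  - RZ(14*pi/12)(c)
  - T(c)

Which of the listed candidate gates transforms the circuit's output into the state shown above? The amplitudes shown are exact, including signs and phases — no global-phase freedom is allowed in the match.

It was RZ(5*pi/4)(c) that produced the state shown.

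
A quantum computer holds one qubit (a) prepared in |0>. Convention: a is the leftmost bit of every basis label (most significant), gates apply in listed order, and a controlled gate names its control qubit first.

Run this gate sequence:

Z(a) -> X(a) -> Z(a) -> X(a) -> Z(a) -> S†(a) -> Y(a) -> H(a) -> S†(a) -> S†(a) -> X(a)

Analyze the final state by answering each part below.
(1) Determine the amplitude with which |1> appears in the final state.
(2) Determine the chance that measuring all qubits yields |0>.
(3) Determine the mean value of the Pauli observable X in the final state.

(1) The amplitude on |1> is -sqrt(2)*I/2.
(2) Outcome |0> occurs with probability 1/2.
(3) The observable X averages to 1.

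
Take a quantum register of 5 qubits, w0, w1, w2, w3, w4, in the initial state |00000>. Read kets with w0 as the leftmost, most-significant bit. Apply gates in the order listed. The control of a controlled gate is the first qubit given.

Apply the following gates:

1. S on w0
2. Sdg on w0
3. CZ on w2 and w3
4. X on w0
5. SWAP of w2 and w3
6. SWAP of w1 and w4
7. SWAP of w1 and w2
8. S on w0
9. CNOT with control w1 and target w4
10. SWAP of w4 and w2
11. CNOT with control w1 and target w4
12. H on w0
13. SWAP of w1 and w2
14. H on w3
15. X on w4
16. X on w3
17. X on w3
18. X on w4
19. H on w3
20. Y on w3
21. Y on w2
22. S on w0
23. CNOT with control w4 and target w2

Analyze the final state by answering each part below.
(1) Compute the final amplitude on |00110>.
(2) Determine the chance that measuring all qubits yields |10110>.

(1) The final state's coefficient on |00110> equals -sqrt(2)*I/2. Key observation: gates 14-19 undo each other exactly, leaving only the rest of the circuit to track.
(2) Outcome |10110> occurs with probability 1/2.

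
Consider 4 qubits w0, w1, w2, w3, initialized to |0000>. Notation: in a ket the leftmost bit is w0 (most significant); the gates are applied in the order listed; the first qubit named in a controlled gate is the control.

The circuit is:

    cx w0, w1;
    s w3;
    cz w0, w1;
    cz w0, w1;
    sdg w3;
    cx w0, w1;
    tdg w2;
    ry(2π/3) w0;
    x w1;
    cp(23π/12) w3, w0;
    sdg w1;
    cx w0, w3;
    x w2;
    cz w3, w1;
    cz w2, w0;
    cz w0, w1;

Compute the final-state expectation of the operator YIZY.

The observable YIZY averages to -sqrt(3)/2. Key observation: the block from step 1 through step 6 cancels to the identity and can be dropped.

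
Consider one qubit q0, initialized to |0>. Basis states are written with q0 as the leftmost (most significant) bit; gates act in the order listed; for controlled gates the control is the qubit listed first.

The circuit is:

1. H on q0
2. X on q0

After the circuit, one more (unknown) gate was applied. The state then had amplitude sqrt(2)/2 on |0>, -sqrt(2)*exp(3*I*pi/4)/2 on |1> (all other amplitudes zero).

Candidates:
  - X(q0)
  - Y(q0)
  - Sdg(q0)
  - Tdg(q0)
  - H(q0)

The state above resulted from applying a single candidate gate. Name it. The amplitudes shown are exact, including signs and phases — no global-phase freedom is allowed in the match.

The unique candidate consistent with the amplitudes is Tdg(q0).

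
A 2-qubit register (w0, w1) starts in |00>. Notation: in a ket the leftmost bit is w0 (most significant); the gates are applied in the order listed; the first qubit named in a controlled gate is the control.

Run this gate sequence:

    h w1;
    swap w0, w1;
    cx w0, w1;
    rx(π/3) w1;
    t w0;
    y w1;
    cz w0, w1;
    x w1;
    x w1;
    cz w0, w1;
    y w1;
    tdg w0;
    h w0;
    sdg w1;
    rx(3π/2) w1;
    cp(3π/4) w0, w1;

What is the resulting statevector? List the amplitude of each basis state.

After the circuit, the state carries amplitude -sqrt(6)/4 + sqrt(2)*I/4 on |00>, 0 on |01>, 0 on |10>, (sqrt(6) + sqrt(2)*I)*exp(I*pi/4)/4 on |11>. Key observation: the block from step 5 through step 12 cancels to the identity and can be dropped.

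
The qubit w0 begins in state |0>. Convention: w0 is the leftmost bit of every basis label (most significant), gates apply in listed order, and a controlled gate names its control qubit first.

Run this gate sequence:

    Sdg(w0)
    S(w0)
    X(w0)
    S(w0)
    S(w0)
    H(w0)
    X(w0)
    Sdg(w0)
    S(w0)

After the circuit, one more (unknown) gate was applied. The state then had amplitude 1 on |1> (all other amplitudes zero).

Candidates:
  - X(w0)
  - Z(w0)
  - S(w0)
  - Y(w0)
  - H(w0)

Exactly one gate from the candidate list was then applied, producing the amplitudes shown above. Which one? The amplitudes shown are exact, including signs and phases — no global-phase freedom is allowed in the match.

The applied gate was H(w0).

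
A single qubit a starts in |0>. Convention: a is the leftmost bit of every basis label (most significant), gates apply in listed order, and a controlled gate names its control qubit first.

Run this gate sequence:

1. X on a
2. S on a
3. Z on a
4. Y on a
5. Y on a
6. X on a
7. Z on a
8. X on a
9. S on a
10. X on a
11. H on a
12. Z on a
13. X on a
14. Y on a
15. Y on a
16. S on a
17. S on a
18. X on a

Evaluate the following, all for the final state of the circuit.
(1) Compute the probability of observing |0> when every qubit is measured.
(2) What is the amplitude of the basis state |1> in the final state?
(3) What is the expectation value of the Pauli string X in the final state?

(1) The probability of measuring |0> is 1/2.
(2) The amplitude on |1> is -sqrt(2)/2.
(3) The expectation value of X is 1.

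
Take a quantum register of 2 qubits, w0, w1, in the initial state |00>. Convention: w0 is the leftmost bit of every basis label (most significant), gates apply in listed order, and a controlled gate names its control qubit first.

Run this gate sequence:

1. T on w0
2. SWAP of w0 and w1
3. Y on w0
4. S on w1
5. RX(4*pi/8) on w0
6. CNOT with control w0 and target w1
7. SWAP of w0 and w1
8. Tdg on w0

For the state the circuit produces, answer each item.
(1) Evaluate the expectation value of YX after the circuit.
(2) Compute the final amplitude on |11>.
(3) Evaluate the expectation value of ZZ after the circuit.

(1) The observable YX averages to sqrt(2)/2.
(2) The amplitude on |11> is sqrt(2)*exp(I*pi/4)/2.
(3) In the final state, ZZ has expectation 1.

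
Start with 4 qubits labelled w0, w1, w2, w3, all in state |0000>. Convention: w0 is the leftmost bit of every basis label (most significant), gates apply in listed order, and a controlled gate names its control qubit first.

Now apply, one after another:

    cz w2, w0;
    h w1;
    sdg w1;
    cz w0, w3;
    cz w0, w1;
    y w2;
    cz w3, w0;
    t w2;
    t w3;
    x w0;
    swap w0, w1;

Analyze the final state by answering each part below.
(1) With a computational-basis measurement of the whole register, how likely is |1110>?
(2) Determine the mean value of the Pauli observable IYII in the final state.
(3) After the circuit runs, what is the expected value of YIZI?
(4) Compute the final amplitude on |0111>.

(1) Outcome |1110> occurs with probability 1/2.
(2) In the final state, IYII has expectation 0.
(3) The expectation value of YIZI is 1.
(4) The final state's coefficient on |0111> equals 0.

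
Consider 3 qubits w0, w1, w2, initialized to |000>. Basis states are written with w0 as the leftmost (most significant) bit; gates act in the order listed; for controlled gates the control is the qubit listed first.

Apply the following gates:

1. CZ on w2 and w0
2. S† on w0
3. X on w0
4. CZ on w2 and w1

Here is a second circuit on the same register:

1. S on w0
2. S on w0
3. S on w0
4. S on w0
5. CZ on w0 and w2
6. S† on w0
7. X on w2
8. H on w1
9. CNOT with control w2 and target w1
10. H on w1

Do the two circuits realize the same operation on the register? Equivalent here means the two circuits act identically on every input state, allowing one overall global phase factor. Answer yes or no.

No: there is an input state on which the two circuits produce genuinely different outputs (not merely differing by a phase).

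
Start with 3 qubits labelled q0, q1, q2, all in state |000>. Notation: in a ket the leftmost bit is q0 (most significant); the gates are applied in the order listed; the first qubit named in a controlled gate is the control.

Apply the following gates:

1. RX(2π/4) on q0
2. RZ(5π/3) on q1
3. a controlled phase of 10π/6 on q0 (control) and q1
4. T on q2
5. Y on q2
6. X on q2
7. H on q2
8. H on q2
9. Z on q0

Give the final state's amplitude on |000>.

The final state's coefficient on |000> equals -sqrt(2)*exp(2*I*pi/3)/2. Key observation: gates 7-8 undo each other exactly, leaving only the rest of the circuit to track.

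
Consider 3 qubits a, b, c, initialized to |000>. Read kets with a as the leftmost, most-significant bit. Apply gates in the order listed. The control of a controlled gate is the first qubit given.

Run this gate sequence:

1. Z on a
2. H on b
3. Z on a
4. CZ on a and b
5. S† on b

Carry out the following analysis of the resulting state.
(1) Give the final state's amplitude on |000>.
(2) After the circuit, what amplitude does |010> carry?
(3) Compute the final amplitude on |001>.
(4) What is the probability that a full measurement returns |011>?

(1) The amplitude on |000> is sqrt(2)/2.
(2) |010> carries amplitude -sqrt(2)*I/2 in the final state.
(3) The amplitude on |001> is 0.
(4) A full measurement returns |011> with probability 0.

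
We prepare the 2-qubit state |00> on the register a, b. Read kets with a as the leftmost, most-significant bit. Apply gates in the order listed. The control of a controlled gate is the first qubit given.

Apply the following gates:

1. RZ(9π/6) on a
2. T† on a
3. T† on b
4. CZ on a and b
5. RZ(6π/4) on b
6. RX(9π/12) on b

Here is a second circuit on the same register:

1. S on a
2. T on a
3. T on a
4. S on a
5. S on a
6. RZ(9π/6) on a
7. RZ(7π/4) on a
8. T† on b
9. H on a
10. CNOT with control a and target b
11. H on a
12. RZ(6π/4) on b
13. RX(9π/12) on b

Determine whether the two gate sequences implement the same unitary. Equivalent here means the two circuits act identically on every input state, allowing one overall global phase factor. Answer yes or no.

No — the two circuits implement different unitaries, even allowing a global phase.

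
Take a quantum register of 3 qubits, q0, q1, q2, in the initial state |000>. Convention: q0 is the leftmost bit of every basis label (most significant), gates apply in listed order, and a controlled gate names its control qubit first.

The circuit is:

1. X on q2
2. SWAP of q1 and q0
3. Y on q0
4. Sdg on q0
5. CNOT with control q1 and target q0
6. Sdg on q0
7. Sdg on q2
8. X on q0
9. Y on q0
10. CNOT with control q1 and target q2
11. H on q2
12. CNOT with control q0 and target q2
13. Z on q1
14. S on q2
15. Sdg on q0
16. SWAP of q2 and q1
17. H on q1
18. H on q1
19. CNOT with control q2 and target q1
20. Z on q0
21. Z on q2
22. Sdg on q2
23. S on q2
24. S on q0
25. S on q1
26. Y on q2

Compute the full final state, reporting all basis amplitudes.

The final amplitudes are sqrt(2)/2 on |101>, sqrt(2)/2 on |111>, and 0 on every other basis state.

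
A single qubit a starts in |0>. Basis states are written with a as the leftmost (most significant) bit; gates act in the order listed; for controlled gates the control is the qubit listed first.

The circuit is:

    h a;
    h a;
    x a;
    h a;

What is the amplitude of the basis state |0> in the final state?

The final state's coefficient on |0> equals sqrt(2)/2.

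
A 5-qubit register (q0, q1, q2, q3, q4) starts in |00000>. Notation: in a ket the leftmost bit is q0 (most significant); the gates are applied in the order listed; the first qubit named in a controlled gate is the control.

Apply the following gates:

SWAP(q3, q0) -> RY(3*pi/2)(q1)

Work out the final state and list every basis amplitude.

The resulting statevector has amplitude -sqrt(2)/2 on |00000>, sqrt(2)/2 on |01000>, and 0 on every other basis state.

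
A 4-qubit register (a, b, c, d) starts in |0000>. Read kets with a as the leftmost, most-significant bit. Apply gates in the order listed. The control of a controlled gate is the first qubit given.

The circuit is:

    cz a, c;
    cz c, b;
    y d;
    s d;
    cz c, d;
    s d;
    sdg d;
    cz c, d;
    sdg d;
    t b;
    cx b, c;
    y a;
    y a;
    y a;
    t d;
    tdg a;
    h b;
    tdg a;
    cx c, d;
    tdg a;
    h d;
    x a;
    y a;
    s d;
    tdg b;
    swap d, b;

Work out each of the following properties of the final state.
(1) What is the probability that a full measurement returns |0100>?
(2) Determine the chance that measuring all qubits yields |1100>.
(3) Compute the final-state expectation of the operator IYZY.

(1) Outcome |0100> occurs with probability 0. Key observation: the block from step 4 through step 9 cancels to the identity and can be dropped.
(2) The probability of measuring |1100> is 1/4.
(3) The expectation value of IYZY is sqrt(2)/2.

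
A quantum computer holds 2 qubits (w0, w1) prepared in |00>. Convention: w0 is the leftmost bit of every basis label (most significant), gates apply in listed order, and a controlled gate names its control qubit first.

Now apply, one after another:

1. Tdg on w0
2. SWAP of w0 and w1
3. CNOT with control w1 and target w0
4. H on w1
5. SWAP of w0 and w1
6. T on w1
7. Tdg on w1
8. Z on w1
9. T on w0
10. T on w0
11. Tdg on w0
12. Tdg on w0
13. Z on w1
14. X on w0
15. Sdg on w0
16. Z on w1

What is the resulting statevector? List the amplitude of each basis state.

The resulting statevector has amplitude sqrt(2)/2 on |00>, 0 on |01>, -sqrt(2)*I/2 on |10>, 0 on |11>. Key observation: steps 8-13 multiply out to the identity, so the circuit reduces to the remaining gates.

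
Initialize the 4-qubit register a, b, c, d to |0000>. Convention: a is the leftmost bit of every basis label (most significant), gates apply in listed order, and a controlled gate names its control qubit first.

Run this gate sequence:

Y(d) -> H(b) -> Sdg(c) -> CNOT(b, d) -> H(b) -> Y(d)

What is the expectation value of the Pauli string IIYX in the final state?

The observable IIYX averages to 0.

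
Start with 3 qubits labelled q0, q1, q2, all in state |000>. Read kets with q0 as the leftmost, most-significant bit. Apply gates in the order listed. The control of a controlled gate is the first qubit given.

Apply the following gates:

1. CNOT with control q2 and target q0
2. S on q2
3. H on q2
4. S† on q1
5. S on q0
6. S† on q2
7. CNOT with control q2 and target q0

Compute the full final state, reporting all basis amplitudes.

After the circuit, the state carries amplitude sqrt(2)/2 on |000>, -sqrt(2)*I/2 on |101>, and 0 on every other basis state.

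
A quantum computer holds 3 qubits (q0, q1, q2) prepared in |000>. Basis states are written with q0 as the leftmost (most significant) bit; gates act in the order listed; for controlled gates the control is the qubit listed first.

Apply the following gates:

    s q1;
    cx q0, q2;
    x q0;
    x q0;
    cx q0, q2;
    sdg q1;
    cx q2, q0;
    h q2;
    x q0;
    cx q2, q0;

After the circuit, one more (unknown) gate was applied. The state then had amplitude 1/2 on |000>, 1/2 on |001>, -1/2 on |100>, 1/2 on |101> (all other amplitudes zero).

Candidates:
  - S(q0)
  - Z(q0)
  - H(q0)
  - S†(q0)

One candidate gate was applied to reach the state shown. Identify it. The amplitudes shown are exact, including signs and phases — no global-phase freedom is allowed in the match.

The applied gate was H(q0). Key observation: gates 1-6 undo each other exactly, leaving only the rest of the circuit to track.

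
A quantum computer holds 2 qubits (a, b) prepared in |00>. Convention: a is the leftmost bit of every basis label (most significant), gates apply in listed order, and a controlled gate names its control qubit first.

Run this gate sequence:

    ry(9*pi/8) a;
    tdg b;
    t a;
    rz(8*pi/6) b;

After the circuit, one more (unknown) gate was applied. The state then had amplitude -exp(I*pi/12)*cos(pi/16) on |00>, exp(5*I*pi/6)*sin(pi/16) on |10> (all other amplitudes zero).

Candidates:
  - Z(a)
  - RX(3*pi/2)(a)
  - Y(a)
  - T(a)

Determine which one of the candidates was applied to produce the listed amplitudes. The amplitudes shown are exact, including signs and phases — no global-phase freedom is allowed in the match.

The unique candidate consistent with the amplitudes is Y(a).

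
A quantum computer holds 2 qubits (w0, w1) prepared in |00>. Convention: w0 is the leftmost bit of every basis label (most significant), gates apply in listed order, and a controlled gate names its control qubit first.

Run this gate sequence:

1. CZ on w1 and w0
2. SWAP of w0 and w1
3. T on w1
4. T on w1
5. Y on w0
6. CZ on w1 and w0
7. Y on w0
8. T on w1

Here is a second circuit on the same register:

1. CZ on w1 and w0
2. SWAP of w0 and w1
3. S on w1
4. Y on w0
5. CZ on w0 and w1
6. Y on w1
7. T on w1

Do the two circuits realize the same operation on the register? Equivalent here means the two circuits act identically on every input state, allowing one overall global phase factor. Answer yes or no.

No — the two circuits implement different unitaries, even allowing a global phase.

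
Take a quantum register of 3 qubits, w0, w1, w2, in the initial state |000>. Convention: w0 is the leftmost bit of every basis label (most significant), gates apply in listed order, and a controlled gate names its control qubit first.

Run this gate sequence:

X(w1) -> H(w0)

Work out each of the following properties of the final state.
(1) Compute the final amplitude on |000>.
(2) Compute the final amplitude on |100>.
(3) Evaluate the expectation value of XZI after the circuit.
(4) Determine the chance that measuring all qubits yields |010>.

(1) The final state's coefficient on |000> equals 0.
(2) |100> carries amplitude 0 in the final state.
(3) The expectation value of XZI is -1.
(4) Outcome |010> occurs with probability 1/2.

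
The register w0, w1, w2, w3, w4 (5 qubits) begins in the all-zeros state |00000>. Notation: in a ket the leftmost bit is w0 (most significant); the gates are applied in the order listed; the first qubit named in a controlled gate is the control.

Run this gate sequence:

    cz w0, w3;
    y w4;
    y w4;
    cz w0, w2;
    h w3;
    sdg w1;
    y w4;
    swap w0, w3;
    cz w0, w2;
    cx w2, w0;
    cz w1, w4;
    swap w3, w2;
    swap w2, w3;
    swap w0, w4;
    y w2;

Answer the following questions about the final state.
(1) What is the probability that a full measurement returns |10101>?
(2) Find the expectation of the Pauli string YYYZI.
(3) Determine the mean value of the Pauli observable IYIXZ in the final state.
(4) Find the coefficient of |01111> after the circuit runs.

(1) The probability of measuring |10101> is 1/2.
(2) The observable YYYZI averages to 0.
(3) The expectation value of IYIXZ is 0.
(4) |01111> carries amplitude 0 in the final state.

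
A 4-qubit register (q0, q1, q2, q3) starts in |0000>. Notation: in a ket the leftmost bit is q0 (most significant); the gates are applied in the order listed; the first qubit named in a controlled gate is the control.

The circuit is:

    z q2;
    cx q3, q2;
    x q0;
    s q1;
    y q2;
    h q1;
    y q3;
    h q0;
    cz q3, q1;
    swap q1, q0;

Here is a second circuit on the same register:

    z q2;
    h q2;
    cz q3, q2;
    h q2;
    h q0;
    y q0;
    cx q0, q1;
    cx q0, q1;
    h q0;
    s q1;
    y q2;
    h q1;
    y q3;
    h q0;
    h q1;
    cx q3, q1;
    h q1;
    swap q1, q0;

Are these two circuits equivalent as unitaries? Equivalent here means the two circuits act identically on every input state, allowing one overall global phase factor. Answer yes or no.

No — the two circuits implement different unitaries, even allowing a global phase.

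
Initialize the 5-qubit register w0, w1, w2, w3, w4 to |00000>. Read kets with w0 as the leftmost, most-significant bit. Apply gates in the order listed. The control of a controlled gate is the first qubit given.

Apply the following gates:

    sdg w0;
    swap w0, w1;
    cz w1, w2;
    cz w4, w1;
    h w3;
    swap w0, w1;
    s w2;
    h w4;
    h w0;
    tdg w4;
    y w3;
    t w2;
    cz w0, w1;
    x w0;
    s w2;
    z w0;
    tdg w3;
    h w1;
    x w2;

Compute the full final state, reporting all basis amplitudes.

The resulting statevector has amplitude 0 on |00000>, 0 on |00001>, 0 on |00010>, 0 on |00011>, -I/4 on |00100>, -exp(I*pi/4)/4 on |00101>, exp(I*pi/4)/4 on |00110>, 1/4 on |00111>, 0 on |01000>, 0 on |01001>, 0 on |01010>, 0 on |01011>, -I/4 on |01100>, -exp(I*pi/4)/4 on |01101>, exp(I*pi/4)/4 on |01110>, 1/4 on |01111>, 0 on |10000>, 0 on |10001>, 0 on |10010>, 0 on |10011>, I/4 on |10100>, exp(I*pi/4)/4 on |10101>, -exp(I*pi/4)/4 on |10110>, -1/4 on |10111>, 0 on |11000>, 0 on |11001>, 0 on |11010>, 0 on |11011>, I/4 on |11100>, exp(I*pi/4)/4 on |11101>, -exp(I*pi/4)/4 on |11110>, -1/4 on |11111>.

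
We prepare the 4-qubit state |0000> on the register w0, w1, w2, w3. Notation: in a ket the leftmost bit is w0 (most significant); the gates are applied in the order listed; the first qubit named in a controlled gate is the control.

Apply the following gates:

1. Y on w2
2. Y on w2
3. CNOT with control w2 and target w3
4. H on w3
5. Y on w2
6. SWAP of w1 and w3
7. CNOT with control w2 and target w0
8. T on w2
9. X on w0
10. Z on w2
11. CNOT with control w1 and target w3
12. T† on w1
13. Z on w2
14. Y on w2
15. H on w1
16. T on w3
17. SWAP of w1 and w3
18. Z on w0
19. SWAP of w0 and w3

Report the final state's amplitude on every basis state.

The resulting statevector has amplitude exp(I*pi/4)/2 on |0000>, exp(I*pi/4)/2 on |0100>, exp(I*pi/4)/2 on |1000>, -exp(I*pi/4)/2 on |1100>, and 0 on every other basis state.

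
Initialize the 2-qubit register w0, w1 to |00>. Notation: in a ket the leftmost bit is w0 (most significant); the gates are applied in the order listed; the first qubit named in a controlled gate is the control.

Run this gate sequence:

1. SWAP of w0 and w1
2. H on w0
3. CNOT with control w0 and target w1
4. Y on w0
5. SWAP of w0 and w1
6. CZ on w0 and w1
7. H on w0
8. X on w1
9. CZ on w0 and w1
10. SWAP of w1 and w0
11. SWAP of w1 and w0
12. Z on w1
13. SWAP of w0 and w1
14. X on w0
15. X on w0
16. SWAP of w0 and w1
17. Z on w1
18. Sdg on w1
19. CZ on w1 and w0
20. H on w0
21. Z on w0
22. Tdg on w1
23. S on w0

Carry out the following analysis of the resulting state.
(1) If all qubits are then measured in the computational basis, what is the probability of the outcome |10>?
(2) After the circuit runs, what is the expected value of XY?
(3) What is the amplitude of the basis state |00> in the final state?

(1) A full measurement returns |10> with probability 0. Key observation: gates 12-17 undo each other exactly, leaving only the rest of the circuit to track.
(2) The observable XY averages to -sqrt(2)/2.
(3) The final state's coefficient on |00> equals sqrt(2)*I/2.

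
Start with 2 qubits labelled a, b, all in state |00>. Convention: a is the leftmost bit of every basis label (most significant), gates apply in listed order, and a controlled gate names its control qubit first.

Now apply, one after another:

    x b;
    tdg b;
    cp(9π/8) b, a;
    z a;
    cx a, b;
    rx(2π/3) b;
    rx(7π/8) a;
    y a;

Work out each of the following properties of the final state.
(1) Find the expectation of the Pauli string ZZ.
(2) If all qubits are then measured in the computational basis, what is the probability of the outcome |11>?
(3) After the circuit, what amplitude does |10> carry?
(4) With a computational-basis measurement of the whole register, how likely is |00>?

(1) In the final state, ZZ has expectation sqrt(sqrt(2) + 2)/4.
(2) A full measurement returns |11> with probability 1/8 - sqrt(sqrt(2) + 2)/16.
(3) The amplitude on |10> is -sqrt(3)*exp(3*I*pi/4)*sin(pi/16)/2.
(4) A full measurement returns |00> with probability 3*sqrt(sqrt(2) + 2)/16 + 3/8.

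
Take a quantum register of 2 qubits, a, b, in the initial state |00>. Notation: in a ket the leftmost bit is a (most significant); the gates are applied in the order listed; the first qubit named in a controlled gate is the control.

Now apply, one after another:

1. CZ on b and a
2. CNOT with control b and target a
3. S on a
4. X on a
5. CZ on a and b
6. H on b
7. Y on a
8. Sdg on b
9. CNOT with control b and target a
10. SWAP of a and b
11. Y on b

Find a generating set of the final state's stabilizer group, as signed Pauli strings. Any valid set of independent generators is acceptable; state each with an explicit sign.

One valid set of independent stabilizer generators is -XY, -ZZ (any independent generating set of the same group is equally correct).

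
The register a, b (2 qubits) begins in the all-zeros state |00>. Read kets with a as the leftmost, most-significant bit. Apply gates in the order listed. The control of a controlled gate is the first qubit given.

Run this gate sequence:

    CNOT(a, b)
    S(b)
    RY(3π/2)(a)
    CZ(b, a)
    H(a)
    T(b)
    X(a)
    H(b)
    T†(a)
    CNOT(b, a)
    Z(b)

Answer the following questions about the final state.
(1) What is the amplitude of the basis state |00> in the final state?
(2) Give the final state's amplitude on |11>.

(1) The amplitude on |00> is -sqrt(2)/2.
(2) |11> carries amplitude sqrt(2)/2 in the final state.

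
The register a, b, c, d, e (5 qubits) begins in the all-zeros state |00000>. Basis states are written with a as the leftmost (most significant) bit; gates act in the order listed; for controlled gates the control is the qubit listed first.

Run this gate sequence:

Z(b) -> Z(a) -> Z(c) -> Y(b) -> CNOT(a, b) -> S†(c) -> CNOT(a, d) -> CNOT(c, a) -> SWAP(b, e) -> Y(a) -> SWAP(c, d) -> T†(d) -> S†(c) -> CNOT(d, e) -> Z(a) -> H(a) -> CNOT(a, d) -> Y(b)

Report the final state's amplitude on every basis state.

The final amplitudes are sqrt(2)*I/2 on |01001>, -sqrt(2)*I/2 on |11011>, and 0 on every other basis state.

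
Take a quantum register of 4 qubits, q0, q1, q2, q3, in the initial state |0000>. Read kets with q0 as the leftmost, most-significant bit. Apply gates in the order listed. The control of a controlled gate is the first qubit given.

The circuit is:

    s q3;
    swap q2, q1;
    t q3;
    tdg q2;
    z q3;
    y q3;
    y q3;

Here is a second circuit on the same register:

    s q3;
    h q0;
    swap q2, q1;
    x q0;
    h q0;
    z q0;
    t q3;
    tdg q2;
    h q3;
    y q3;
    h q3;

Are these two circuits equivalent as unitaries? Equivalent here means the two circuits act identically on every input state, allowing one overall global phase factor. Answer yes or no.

No: there is an input state on which the two circuits produce genuinely different outputs (not merely differing by a phase).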